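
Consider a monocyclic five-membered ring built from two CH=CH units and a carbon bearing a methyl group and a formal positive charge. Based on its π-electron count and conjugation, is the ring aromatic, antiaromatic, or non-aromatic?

Antiaromatic

The p orbitals form a continuous loop: each doubly-bonded ring atom is sp² with one p-orbital electron; the carbocation has an empty p orbital. The ring is fully conjugated.
Tallying contributions gives 2 × 2 = 4 from the double-bond units + 0 from the C(methyl)(+) atom = 4.
A 4n π count (4, n = 1) in a planar conjugated ring means antiaromatic.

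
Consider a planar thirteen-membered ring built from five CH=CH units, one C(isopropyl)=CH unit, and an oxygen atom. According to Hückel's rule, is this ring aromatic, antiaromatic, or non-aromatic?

Every ring atom contributes a p orbital perpendicular to the ring (every atom in a ring double bond is sp² and brings one electron to the p orbital; the oxygen donates one lone pair from its p orbital), so the π system is cyclic and fully conjugated.
π-electron count: 6 × 2 = 12 from the double-bond units + 2 from the O atom = 14.
14 = 4(3) + 2, which satisfies Hückel's 4n+2 rule.

Aromatic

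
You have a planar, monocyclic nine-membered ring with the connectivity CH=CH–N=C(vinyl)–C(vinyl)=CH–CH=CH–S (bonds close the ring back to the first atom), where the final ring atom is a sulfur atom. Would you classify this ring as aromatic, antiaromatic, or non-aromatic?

Aromatic

The p orbitals form a continuous loop: every atom in a ring double bond is sp² and brings one electron to the p orbital; the doubly-bonded nitrogens are pyridine-type — their lone pairs lie in the ring plane, leaving one electron in the p orbital; the sulfur donates one lone pair from its p orbital. The ring is fully conjugated.
Counting π electrons: 4 × 2 = 8 from the double-bond units + 2 from the S atom = 10.
That gives a 4n+2 count (10, n = 2).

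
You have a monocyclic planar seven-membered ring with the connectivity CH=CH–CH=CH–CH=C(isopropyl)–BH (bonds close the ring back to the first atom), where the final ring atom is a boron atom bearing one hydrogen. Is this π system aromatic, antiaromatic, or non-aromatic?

All ring atoms are sp² and supply a p orbital to the ring (every atom in a ring double bond is sp² and brings one electron to the p orbital; the boron has an empty p orbital); the conjugation is uninterrupted.
Counting π electrons: 3 × 2 = 6 from the double-bond units + 0 from the BH atom = 6.
That gives a 4n+2 count (6, n = 1).

Aromatic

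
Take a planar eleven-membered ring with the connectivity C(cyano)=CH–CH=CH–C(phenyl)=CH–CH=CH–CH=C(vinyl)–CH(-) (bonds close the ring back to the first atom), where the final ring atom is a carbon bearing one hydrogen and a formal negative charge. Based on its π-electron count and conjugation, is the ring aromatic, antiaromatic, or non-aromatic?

Antiaromatic

Check conjugation: the double-bond atoms are sp², each contributing one p electron; the carbanion's lone pair occupies the p orbital — every position has a p orbital, so the cyclic π system is continuous.
Tallying contributions gives 5 × 2 = 10 from the double-bond units + 2 from the CH(-) atom = 12.
A 4n π count (12, n = 3) in a planar conjugated ring means antiaromatic.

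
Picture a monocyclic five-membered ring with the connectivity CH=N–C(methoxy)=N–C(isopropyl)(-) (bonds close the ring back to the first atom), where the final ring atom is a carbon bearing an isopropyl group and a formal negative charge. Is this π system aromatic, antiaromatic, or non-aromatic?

Aromatic

All ring atoms are sp² and supply a p orbital to the ring (each doubly-bonded ring atom is sp² with one p-orbital electron; each =N– nitrogen is pyridine-type (lone pair in the sp² plane, one electron in the p orbital); the carbanion's lone pair occupies the p orbital); the conjugation is uninterrupted.
Counting π electrons: 2 × 2 = 4 from the double-bond units + 2 from the C(isopropyl)(-) atom = 6.
That gives a 4n+2 count (6, n = 1).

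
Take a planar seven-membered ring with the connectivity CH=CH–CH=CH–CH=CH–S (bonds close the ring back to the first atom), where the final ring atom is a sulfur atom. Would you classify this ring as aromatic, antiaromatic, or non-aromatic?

Antiaromatic

Every ring atom contributes a p orbital perpendicular to the ring (the double-bond atoms are sp², each contributing one p electron; the sulfur donates one lone pair from its p orbital), so the π system is cyclic and fully conjugated.
Adding the contributions, 3 × 2 = 6 from the double-bond units + 2 from the S atom = 8.
A 4n π count (8, n = 2) in a planar conjugated ring means antiaromatic.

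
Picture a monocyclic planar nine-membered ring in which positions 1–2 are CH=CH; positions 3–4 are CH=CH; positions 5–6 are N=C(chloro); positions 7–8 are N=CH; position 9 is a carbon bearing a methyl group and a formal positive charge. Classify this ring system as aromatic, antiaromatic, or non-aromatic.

Check conjugation: every atom in a ring double bond is sp² and brings one electron to the p orbital; each =N– nitrogen is pyridine-type (lone pair in the sp² plane, one electron in the p orbital); the carbocation has an empty p orbital — every position has a p orbital, so the cyclic π system is continuous.
π-electron count: 4 × 2 = 8 from the double-bond units + 0 from the C(methyl)(+) atom = 8.
A 4n π count (8, n = 2) in a planar conjugated ring means antiaromatic.

Antiaromatic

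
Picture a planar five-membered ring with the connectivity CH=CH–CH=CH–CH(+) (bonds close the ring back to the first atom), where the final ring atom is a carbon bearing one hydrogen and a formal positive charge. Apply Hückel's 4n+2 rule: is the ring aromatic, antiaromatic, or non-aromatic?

Every ring atom contributes a p orbital perpendicular to the ring (the double-bond atoms are sp², each contributing one p electron; the carbocation has an empty p orbital), so the π system is cyclic and fully conjugated.
Tallying contributions gives 2 × 2 = 4 from the double-bond units + 0 from the CH(+) atom = 4.
4 is a 4n count (n = 1), so the planar conjugated ring is antiaromatic.
This is the cyclopentadienyl cation.

Antiaromatic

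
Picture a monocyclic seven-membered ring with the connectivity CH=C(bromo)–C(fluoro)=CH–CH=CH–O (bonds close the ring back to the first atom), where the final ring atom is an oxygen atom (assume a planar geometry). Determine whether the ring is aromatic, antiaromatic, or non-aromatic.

All ring atoms are sp² and supply a p orbital to the ring (each doubly-bonded ring atom is sp² with one p-orbital electron; the oxygen donates one lone pair from its p orbital); the conjugation is uninterrupted.
Tallying contributions gives 3 × 2 = 6 from the double-bond units + 2 from the O atom = 8.
8 is a 4n count (n = 2), so the planar conjugated ring is antiaromatic.

Antiaromatic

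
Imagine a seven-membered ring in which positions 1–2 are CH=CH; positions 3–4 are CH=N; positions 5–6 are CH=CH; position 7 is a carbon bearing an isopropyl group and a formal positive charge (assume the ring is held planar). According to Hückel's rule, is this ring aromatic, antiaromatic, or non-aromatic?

Aromatic

All ring atoms are sp² and supply a p orbital to the ring (each doubly-bonded ring atom is sp² with one p-orbital electron; each =N– nitrogen is pyridine-type (lone pair in the sp² plane, one electron in the p orbital); the carbocation has an empty p orbital); the conjugation is uninterrupted.
Adding the contributions, 3 × 2 = 6 from the double-bond units + 0 from the C(isopropyl)(+) atom = 6.
Since 6 = 4·1 + 2, the ring meets the 4n+2 criterion.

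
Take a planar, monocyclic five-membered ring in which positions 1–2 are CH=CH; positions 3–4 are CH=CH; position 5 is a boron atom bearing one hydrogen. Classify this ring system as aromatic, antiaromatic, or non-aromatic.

Every ring atom contributes a p orbital perpendicular to the ring (each doubly-bonded ring atom is sp² with one p-orbital electron; the boron has an empty p orbital), so the π system is cyclic and fully conjugated.
Tallying contributions gives 2 × 2 = 4 from the double-bond units + 0 from the BH atom = 4.
4 = 4(1); a planar, fully conjugated 4n system is antiaromatic.
This is borole.

Antiaromatic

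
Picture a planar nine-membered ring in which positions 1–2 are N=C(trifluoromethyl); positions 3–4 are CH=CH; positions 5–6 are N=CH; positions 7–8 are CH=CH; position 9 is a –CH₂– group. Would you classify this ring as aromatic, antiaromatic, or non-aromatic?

At the CH2 position, the tetrahedral CH₂ carbon is sp³ and has no p orbital in the ring π system; the ring's p-orbital overlap is broken there.
Without a continuous loop of overlapping p orbitals the Hückel electron count never comes into play.

Non-aromatic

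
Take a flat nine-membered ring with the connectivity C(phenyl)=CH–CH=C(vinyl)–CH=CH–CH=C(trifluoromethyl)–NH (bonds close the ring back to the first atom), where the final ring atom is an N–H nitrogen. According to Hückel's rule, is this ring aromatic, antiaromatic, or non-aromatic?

The p orbitals form a continuous loop: every atom in a ring double bond is sp² and brings one electron to the p orbital; the pyrrole-type nitrogen donates its lone pair from the p orbital. The ring is fully conjugated.
Counting π electrons: 4 × 2 = 8 from the double-bond units + 2 from the NH atom = 10.
Since 10 = 4·2 + 2, the ring meets the 4n+2 criterion.

Aromatic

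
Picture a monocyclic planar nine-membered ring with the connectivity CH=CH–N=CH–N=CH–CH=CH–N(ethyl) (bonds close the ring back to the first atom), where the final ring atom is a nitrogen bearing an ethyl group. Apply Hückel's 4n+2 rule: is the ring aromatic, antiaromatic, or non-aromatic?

All ring atoms are sp² and supply a p orbital to the ring (the double-bond atoms are sp², each contributing one p electron; each =N– nitrogen is pyridine-type (lone pair in the sp² plane, one electron in the p orbital); the pyrrole-type nitrogen donates its lone pair from the p orbital); the conjugation is uninterrupted.
Adding the contributions, 4 × 2 = 8 from the double-bond units + 2 from the N(ethyl) atom = 10.
With 10 π electrons (n = 2), the Hückel 4n+2 condition holds.

Aromatic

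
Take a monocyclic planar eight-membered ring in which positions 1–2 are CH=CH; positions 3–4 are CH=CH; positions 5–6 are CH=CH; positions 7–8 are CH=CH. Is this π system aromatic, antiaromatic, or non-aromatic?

Antiaromatic

Check conjugation: each doubly-bonded ring atom is sp² with one p-orbital electron — every position has a p orbital, so the cyclic π system is continuous.
Adding the contributions, 4 × 2 = 8 from the 4 double-bond units.
8 is a 4n count (n = 2), so the planar conjugated ring is antiaromatic.
(This ring is cyclooctatetraene.)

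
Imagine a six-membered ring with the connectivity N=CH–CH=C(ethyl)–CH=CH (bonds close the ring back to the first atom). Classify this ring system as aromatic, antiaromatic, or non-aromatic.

All ring atoms are sp² and supply a p orbital to the ring (each doubly-bonded ring atom is sp² with one p-orbital electron; each =N– nitrogen is pyridine-type (lone pair in the sp² plane, one electron in the p orbital)); the conjugation is uninterrupted.
Tallying contributions gives 3 × 2 = 6 from the 3 double-bond units.
Since 6 = 4·1 + 2, the ring meets the 4n+2 criterion.

Aromatic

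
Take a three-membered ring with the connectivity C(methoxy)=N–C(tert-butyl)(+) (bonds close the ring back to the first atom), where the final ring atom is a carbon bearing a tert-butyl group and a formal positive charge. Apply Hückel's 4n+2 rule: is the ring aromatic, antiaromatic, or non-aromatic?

Aromatic

Every ring atom contributes a p orbital perpendicular to the ring (every atom in a ring double bond is sp² and brings one electron to the p orbital; each =N– nitrogen is pyridine-type (lone pair in the sp² plane, one electron in the p orbital); the carbocation has an empty p orbital), so the π system is cyclic and fully conjugated.
Tallying contributions gives 1 × 2 = 2 from the double-bond unit + 0 from the C(tert-butyl)(+) atom = 2.
That gives a 4n+2 count (2, n = 0).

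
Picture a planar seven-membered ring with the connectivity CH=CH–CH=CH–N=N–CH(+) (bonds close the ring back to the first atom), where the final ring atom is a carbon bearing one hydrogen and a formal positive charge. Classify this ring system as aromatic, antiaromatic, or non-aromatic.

The p orbitals form a continuous loop: every atom in a ring double bond is sp² and brings one electron to the p orbital; each =N– nitrogen is pyridine-type (lone pair in the sp² plane, one electron in the p orbital); the carbocation has an empty p orbital. The ring is fully conjugated.
Adding the contributions, 3 × 2 = 6 from the double-bond units + 0 from the CH(+) atom = 6.
6 = 4(1) + 2, which satisfies Hückel's 4n+2 rule.

Aromatic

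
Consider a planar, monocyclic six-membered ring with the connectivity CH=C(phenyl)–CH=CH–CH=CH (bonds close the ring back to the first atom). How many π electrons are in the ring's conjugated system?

6

All ring atoms are sp² and supply a p orbital to the ring (every atom in a ring double bond is sp² and brings one electron to the p orbital); the conjugation is uninterrupted.
π-electron count: 3 × 2 = 6 from the 3 double-bond units.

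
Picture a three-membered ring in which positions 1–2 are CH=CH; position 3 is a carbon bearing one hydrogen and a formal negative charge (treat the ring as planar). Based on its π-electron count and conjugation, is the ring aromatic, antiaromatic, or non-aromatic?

Every ring atom contributes a p orbital perpendicular to the ring (the double-bond atoms are sp², each contributing one p electron; the carbanion's lone pair occupies the p orbital), so the π system is cyclic and fully conjugated.
Adding the contributions, 1 × 2 = 2 from the double-bond unit + 2 from the CH(-) atom = 4.
4 = 4(1); a planar, fully conjugated 4n system is antiaromatic.
This is the cyclopropenyl anion.

Antiaromatic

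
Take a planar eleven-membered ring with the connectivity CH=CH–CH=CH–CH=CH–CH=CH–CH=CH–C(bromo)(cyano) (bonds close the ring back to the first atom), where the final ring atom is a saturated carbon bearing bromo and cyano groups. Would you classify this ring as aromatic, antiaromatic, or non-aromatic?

Non-aromatic

At the C(bromo)(cyano) position, that saturated carbon is sp³ and has no p orbital in the ring π system; the ring's p-orbital overlap is broken there.
A ring that is not fully conjugated cannot be aromatic or antiaromatic regardless of its π-electron count.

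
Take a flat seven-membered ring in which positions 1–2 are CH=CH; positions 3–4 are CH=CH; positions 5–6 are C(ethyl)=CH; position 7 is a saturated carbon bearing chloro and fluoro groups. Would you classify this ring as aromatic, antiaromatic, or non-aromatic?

At the C(chloro)(fluoro) position, that saturated carbon is sp³ and has no p orbital in the ring π system; the ring's p-orbital overlap is broken there.
A ring that is not fully conjugated cannot be aromatic or antiaromatic regardless of its π-electron count.

Non-aromatic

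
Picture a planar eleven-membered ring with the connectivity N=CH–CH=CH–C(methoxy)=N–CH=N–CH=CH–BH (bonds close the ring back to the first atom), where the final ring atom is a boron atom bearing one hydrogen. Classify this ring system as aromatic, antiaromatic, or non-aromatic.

Check conjugation: every atom in a ring double bond is sp² and brings one electron to the p orbital; each sp² =N– keeps its lone pair in-plane and puts one electron into the π system; the boron has an empty p orbital — every position has a p orbital, so the cyclic π system is continuous.
Counting π electrons: 5 × 2 = 10 from the double-bond units + 0 from the BH atom = 10.
Since 10 = 4·2 + 2, the ring meets the 4n+2 criterion.

Aromatic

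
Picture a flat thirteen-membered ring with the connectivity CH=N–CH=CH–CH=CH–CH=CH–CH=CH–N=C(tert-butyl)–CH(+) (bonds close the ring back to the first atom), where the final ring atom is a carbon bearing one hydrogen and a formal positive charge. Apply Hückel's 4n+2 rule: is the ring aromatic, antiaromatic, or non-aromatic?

Every ring atom contributes a p orbital perpendicular to the ring (the double-bond atoms are sp², each contributing one p electron; each =N– nitrogen is pyridine-type (lone pair in the sp² plane, one electron in the p orbital); the carbocation has an empty p orbital), so the π system is cyclic and fully conjugated.
Counting π electrons: 6 × 2 = 12 from the double-bond units + 0 from the CH(+) atom = 12.
With 12 = 4·3 π electrons, Hückel's rule classifies the planar ring as antiaromatic.

Antiaromatic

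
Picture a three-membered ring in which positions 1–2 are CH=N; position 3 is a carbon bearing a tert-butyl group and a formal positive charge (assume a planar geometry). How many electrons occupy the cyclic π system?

2

The p orbitals form a continuous loop: the double-bond atoms are sp², each contributing one p electron; the doubly-bonded nitrogens are pyridine-type — their lone pairs lie in the ring plane, leaving one electron in the p orbital; the carbocation has an empty p orbital. The ring is fully conjugated.
Adding the contributions, 1 × 2 = 2 from the double-bond unit + 0 from the C(tert-butyl)(+) atom = 2.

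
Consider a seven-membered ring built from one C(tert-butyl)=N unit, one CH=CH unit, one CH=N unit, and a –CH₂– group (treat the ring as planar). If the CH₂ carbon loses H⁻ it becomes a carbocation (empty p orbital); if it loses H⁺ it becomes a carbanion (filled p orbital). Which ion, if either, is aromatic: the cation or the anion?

The cation

Both ions have a continuous loop of p orbitals — each ring atom is sp².
Cation: 3 × 2 + 0 = 6 π electrons → 4(1)+2, aromatic.
Anion: 3 × 2 + 2 = 8 π electrons → 4(2), antiaromatic.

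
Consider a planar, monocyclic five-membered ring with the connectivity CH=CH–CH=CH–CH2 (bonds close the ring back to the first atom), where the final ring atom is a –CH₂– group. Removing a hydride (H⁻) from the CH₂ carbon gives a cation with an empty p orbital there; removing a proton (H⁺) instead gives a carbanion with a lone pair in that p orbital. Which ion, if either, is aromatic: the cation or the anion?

Once that carbon is sp², every ring atom has a p orbital and both ions are fully conjugated.
Cation: 2 × 2 + 0 = 4 π electrons → 4(1), antiaromatic.
Anion: 2 × 2 + 2 = 6 π electrons → 4(1)+2, aromatic.

The anion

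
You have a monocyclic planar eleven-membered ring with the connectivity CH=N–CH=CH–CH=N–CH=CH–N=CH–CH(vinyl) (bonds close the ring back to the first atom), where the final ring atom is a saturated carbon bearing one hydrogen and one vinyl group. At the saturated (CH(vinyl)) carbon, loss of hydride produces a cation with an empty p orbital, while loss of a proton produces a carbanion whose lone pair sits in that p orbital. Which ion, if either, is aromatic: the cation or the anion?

The cation

In both ions every ring atom is sp² and contributes a p orbital, so both rings are fully conjugated.
Cation: 5 × 2 + 0 = 10 π electrons → 4(2)+2, aromatic.
Anion: 5 × 2 + 2 = 12 π electrons → 4(3), antiaromatic.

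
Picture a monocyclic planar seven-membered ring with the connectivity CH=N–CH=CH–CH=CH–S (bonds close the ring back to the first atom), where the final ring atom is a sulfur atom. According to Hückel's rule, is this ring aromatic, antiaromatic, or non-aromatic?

The p orbitals form a continuous loop: every atom in a ring double bond is sp² and brings one electron to the p orbital; the doubly-bonded nitrogens are pyridine-type — their lone pairs lie in the ring plane, leaving one electron in the p orbital; the sulfur donates one lone pair from its p orbital. The ring is fully conjugated.
π-electron count: 3 × 2 = 6 from the double-bond units + 2 from the S atom = 8.
8 is a 4n count (n = 2), so the planar conjugated ring is antiaromatic.

Antiaromatic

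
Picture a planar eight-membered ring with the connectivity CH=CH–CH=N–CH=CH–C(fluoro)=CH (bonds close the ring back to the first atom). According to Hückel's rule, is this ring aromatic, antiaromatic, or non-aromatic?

Antiaromatic

All ring atoms are sp² and supply a p orbital to the ring (every atom in a ring double bond is sp² and brings one electron to the p orbital; each =N– nitrogen is pyridine-type (lone pair in the sp² plane, one electron in the p orbital)); the conjugation is uninterrupted.
Tallying contributions gives 4 × 2 = 8 from the 4 double-bond units.
8 = 4(2); a planar, fully conjugated 4n system is antiaromatic.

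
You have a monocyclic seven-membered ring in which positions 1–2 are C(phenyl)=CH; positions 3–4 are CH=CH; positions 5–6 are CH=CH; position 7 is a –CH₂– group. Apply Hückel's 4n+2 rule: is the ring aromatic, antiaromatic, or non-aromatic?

Non-aromatic

Because the tetrahedral CH₂ carbon is sp³ and has no p orbital in the ring π system at the CH2 position, the π system cannot extend all the way around the ring.
Without a continuous loop of overlapping p orbitals the Hückel electron count never comes into play.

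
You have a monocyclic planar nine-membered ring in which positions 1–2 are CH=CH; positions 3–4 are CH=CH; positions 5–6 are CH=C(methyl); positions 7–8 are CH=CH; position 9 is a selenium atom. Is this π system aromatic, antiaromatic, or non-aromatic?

Aromatic

All ring atoms are sp² and supply a p orbital to the ring (each doubly-bonded ring atom is sp² with one p-orbital electron; the selenium donates one lone pair from its p orbital); the conjugation is uninterrupted.
Counting π electrons: 4 × 2 = 8 from the double-bond units + 2 from the Se atom = 10.
That gives a 4n+2 count (10, n = 2).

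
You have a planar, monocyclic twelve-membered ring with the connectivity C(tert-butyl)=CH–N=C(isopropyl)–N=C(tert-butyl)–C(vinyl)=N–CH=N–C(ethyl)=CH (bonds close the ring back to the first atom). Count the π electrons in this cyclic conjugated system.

All ring atoms are sp² and supply a p orbital to the ring (each doubly-bonded ring atom is sp² with one p-orbital electron; each =N– nitrogen is pyridine-type (lone pair in the sp² plane, one electron in the p orbital)); the conjugation is uninterrupted.
π-electron count: 6 × 2 = 12 from the 6 double-bond units.

12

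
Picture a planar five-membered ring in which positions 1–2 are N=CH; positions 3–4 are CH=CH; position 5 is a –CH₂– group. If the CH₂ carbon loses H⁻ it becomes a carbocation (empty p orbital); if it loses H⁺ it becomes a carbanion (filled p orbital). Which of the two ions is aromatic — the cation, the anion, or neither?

Both ions have a continuous loop of p orbitals — each ring atom is sp².
Cation: 2 × 2 + 0 = 4 π electrons → 4(1), antiaromatic.
Anion: 2 × 2 + 2 = 6 π electrons → 4(1)+2, aromatic.

The anion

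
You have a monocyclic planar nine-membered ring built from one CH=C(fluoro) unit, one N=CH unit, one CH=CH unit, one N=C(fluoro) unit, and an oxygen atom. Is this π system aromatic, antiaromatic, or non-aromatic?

Every ring atom contributes a p orbital perpendicular to the ring (each doubly-bonded ring atom is sp² with one p-orbital electron; the doubly-bonded nitrogens are pyridine-type — their lone pairs lie in the ring plane, leaving one electron in the p orbital; the oxygen donates one lone pair from its p orbital), so the π system is cyclic and fully conjugated.
π-electron count: 4 × 2 = 8 from the double-bond units + 2 from the O atom = 10.
Since 10 = 4·2 + 2, the ring meets the 4n+2 criterion.

Aromatic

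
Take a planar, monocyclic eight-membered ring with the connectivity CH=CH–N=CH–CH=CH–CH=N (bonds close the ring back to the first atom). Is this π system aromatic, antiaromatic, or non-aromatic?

The p orbitals form a continuous loop: every atom in a ring double bond is sp² and brings one electron to the p orbital; each =N– nitrogen is pyridine-type (lone pair in the sp² plane, one electron in the p orbital). The ring is fully conjugated.
Counting π electrons: 4 × 2 = 8 from the 4 double-bond units.
8 = 4(2); a planar, fully conjugated 4n system is antiaromatic.

Antiaromatic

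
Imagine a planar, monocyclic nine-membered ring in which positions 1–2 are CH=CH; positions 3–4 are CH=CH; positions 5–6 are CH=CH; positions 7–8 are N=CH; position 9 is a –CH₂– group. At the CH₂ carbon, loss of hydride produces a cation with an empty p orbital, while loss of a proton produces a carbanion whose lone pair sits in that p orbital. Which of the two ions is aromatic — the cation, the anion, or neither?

The anion

Both ions have a continuous loop of p orbitals — each ring atom is sp².
Cation: 4 × 2 + 0 = 8 π electrons → 4(2), antiaromatic.
Anion: 4 × 2 + 2 = 10 π electrons → 4(2)+2, aromatic.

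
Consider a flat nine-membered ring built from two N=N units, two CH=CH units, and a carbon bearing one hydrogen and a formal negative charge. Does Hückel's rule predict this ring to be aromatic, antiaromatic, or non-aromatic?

Aromatic

The p orbitals form a continuous loop: every atom in a ring double bond is sp² and brings one electron to the p orbital; the doubly-bonded nitrogens are pyridine-type — their lone pairs lie in the ring plane, leaving one electron in the p orbital; the carbanion's lone pair occupies the p orbital. The ring is fully conjugated.
Counting π electrons: 4 × 2 = 8 from the double-bond units + 2 from the CH(-) atom = 10.
Since 10 = 4·2 + 2, the ring meets the 4n+2 criterion.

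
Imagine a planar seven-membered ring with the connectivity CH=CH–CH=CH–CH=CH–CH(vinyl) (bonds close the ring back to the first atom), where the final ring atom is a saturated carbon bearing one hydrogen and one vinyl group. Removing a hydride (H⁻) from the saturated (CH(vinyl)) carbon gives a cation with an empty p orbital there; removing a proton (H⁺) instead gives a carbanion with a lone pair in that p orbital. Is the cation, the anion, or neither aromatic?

The cation

Both ions have a continuous loop of p orbitals — each ring atom is sp².
Cation: 3 × 2 + 0 = 6 π electrons → 4(1)+2, aromatic.
Anion: 3 × 2 + 2 = 8 π electrons → 4(2), antiaromatic.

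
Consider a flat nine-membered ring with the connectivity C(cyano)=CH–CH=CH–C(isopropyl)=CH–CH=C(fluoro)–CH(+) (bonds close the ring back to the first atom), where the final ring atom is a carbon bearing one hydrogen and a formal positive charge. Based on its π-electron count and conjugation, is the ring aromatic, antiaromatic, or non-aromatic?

All ring atoms are sp² and supply a p orbital to the ring (the double-bond atoms are sp², each contributing one p electron; the carbocation has an empty p orbital); the conjugation is uninterrupted.
Counting π electrons: 4 × 2 = 8 from the double-bond units + 0 from the CH(+) atom = 8.
With 8 = 4·2 π electrons, Hückel's rule classifies the planar ring as antiaromatic.

Antiaromatic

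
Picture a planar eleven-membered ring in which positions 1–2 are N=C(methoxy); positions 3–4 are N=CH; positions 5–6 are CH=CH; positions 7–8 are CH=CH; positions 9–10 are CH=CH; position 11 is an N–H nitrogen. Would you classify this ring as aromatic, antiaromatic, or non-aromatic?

Antiaromatic

The p orbitals form a continuous loop: each doubly-bonded ring atom is sp² with one p-orbital electron; each =N– nitrogen is pyridine-type (lone pair in the sp² plane, one electron in the p orbital); the pyrrole-type nitrogen donates its lone pair from the p orbital. The ring is fully conjugated.
π-electron count: 5 × 2 = 10 from the double-bond units + 2 from the NH atom = 12.
12 is a 4n count (n = 3), so the planar conjugated ring is antiaromatic.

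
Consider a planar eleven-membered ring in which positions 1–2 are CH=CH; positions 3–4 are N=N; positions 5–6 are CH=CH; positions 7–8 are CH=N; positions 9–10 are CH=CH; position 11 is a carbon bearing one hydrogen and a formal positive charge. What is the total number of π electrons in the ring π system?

Every ring atom contributes a p orbital perpendicular to the ring (every atom in a ring double bond is sp² and brings one electron to the p orbital; each =N– nitrogen is pyridine-type (lone pair in the sp² plane, one electron in the p orbital); the carbocation has an empty p orbital), so the π system is cyclic and fully conjugated.
Adding the contributions, 5 × 2 = 10 from the double-bond units + 0 from the CH(+) atom = 10.

10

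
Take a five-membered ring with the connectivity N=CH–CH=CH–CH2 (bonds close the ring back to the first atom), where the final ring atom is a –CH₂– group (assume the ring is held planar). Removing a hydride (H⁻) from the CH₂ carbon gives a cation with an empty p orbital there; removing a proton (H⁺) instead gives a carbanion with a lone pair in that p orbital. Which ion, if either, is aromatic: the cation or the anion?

In both ions every ring atom is sp² and contributes a p orbital, so both rings are fully conjugated.
Cation: 2 × 2 + 0 = 4 π electrons → 4(1), antiaromatic.
Anion: 2 × 2 + 2 = 6 π electrons → 4(1)+2, aromatic.

The anion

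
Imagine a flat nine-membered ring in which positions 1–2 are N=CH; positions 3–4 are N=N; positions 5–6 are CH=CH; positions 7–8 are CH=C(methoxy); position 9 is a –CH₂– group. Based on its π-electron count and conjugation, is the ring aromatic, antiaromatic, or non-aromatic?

Non-aromatic

The CH2 carbon is saturated: the tetrahedral CH₂ carbon is sp³ and has no p orbital in the ring π system. Conjugation is not continuous around the ring.
Hückel's rule only applies to fully conjugated rings, so this one is simply non-aromatic.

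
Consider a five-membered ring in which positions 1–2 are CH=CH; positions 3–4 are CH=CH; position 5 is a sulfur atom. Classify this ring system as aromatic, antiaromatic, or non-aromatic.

All ring atoms are sp² and supply a p orbital to the ring (the double-bond atoms are sp², each contributing one p electron; the sulfur donates one lone pair from its p orbital); the conjugation is uninterrupted.
π-electron count: 2 × 2 = 4 from the double-bond units + 2 from the S atom = 6.
Since 6 = 4·1 + 2, the ring meets the 4n+2 criterion.
(This ring is thiophene.)

Aromatic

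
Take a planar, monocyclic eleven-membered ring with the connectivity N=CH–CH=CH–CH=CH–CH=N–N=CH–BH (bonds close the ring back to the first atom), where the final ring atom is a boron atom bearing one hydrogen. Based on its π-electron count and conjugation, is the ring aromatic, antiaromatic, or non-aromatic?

Aromatic

Every ring atom contributes a p orbital perpendicular to the ring (the double-bond atoms are sp², each contributing one p electron; each =N– nitrogen is pyridine-type (lone pair in the sp² plane, one electron in the p orbital); the boron has an empty p orbital), so the π system is cyclic and fully conjugated.
Tallying contributions gives 5 × 2 = 10 from the double-bond units + 0 from the BH atom = 10.
That gives a 4n+2 count (10, n = 2).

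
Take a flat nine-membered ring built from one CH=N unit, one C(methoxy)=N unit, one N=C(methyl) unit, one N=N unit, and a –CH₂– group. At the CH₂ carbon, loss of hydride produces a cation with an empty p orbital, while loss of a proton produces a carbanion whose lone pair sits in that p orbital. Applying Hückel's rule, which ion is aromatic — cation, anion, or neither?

The anion

Both ions have a continuous loop of p orbitals — each ring atom is sp².
Cation: 4 × 2 + 0 = 8 π electrons → 4(2), antiaromatic.
Anion: 4 × 2 + 2 = 10 π electrons → 4(2)+2, aromatic.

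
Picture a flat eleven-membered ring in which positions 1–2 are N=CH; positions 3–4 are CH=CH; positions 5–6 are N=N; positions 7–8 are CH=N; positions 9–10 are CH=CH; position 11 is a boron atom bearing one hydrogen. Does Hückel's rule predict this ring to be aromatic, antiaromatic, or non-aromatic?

Aromatic

The p orbitals form a continuous loop: each doubly-bonded ring atom is sp² with one p-orbital electron; the doubly-bonded nitrogens are pyridine-type — their lone pairs lie in the ring plane, leaving one electron in the p orbital; the boron has an empty p orbital. The ring is fully conjugated.
Adding the contributions, 5 × 2 = 10 from the double-bond units + 0 from the BH atom = 10.
With 10 π electrons (n = 2), the Hückel 4n+2 condition holds.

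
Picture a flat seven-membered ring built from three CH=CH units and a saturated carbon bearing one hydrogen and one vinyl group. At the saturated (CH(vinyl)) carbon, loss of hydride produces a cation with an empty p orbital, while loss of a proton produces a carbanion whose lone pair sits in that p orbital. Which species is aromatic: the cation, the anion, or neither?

The cation

In both ions every ring atom is sp² and contributes a p orbital, so both rings are fully conjugated.
Cation: 3 × 2 + 0 = 6 π electrons → 4(1)+2, aromatic.
Anion: 3 × 2 + 2 = 8 π electrons → 4(2), antiaromatic.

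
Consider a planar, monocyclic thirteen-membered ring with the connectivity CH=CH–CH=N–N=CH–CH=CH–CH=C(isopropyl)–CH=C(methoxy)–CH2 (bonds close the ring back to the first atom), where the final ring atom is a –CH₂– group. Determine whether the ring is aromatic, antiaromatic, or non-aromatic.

Non-aromatic

The CH2 carbon is saturated: the tetrahedral CH₂ carbon is sp³ and has no p orbital in the ring π system. Conjugation is not continuous around the ring.
Without a continuous loop of overlapping p orbitals the Hückel electron count never comes into play.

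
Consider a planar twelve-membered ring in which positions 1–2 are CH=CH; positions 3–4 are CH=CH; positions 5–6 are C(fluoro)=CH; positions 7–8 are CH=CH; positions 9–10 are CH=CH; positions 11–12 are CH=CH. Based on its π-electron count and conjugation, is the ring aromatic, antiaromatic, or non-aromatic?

Antiaromatic

Check conjugation: each doubly-bonded ring atom is sp² with one p-orbital electron — every position has a p orbital, so the cyclic π system is continuous.
Adding the contributions, 6 × 2 = 12 from the 6 double-bond units.
With 12 = 4·3 π electrons, Hückel's rule classifies the planar ring as antiaromatic.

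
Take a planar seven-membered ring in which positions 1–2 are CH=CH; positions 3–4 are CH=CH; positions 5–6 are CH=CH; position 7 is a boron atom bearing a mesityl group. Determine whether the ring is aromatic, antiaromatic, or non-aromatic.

The p orbitals form a continuous loop: each doubly-bonded ring atom is sp² with one p-orbital electron; the boron has an empty p orbital. The ring is fully conjugated.
Adding the contributions, 3 × 2 = 6 from the double-bond units + 0 from the B(mesityl) atom = 6.
That gives a 4n+2 count (6, n = 1).

Aromatic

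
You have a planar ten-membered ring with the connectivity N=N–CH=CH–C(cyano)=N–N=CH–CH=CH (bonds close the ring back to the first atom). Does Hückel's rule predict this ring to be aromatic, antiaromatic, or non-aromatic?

Aromatic

Check conjugation: the double-bond atoms are sp², each contributing one p electron; each sp² =N– keeps its lone pair in-plane and puts one electron into the π system — every position has a p orbital, so the cyclic π system is continuous.
π-electron count: 5 × 2 = 10 from the 5 double-bond units.
10 = 4(2) + 2, which satisfies Hückel's 4n+2 rule.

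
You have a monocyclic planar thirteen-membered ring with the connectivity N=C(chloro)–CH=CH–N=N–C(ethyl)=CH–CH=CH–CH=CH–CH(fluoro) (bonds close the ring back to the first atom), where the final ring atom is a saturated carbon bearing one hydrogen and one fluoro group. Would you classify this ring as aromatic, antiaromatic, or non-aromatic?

Non-aromatic

The CH(fluoro) position has four σ bonds — that saturated carbon is sp³ and has no p orbital in the ring π system — so the cyclic conjugation is interrupted.
Hückel's rule only applies to fully conjugated rings, so this one is simply non-aromatic.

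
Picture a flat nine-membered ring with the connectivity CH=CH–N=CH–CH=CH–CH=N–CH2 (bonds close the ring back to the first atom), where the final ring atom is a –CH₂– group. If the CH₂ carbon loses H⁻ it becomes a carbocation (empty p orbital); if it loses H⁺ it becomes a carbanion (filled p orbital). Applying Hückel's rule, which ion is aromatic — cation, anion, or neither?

The anion

In both ions every ring atom is sp² and contributes a p orbital, so both rings are fully conjugated.
Cation: 4 × 2 + 0 = 8 π electrons → 4(2), antiaromatic.
Anion: 4 × 2 + 2 = 10 π electrons → 4(2)+2, aromatic.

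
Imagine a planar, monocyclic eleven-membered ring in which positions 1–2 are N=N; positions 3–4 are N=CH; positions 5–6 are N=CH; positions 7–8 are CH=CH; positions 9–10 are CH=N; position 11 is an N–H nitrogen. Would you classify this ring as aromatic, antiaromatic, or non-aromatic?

Check conjugation: each doubly-bonded ring atom is sp² with one p-orbital electron; each =N– nitrogen is pyridine-type (lone pair in the sp² plane, one electron in the p orbital); the pyrrole-type nitrogen donates its lone pair from the p orbital — every position has a p orbital, so the cyclic π system is continuous.
Counting π electrons: 5 × 2 = 10 from the double-bond units + 2 from the NH atom = 12.
12 is a 4n count (n = 3), so the planar conjugated ring is antiaromatic.

Antiaromatic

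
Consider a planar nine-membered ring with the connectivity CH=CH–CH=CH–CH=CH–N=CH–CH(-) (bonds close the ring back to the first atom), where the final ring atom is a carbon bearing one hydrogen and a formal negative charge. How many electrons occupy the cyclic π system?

10

All ring atoms are sp² and supply a p orbital to the ring (each doubly-bonded ring atom is sp² with one p-orbital electron; each sp² =N– keeps its lone pair in-plane and puts one electron into the π system; the carbanion's lone pair occupies the p orbital); the conjugation is uninterrupted.
Counting π electrons: 4 × 2 = 8 from the double-bond units + 2 from the CH(-) atom = 10.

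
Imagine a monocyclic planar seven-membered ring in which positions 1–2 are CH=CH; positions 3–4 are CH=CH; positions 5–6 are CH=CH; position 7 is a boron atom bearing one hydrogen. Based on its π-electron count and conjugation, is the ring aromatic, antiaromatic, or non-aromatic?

The p orbitals form a continuous loop: the double-bond atoms are sp², each contributing one p electron; the boron has an empty p orbital. The ring is fully conjugated.
Counting π electrons: 3 × 2 = 6 from the double-bond units + 0 from the BH atom = 6.
6 = 4(1) + 2, which satisfies Hückel's 4n+2 rule.

Aromatic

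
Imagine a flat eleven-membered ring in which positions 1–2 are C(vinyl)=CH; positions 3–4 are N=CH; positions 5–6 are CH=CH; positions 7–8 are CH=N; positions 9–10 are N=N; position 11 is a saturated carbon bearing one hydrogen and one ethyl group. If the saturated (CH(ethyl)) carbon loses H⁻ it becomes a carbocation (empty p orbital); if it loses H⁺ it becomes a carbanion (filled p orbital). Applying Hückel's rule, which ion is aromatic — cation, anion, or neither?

Once that carbon is sp², every ring atom has a p orbital and both ions are fully conjugated.
Cation: 5 × 2 + 0 = 10 π electrons → 4(2)+2, aromatic.
Anion: 5 × 2 + 2 = 12 π electrons → 4(3), antiaromatic.

The cation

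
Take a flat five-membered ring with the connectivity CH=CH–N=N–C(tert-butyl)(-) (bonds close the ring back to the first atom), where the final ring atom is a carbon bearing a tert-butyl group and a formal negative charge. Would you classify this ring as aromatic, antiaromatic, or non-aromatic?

Aromatic

The p orbitals form a continuous loop: each doubly-bonded ring atom is sp² with one p-orbital electron; the doubly-bonded nitrogens are pyridine-type — their lone pairs lie in the ring plane, leaving one electron in the p orbital; the carbanion's lone pair occupies the p orbital. The ring is fully conjugated.
Counting π electrons: 2 × 2 = 4 from the double-bond units + 2 from the C(tert-butyl)(-) atom = 6.
That gives a 4n+2 count (6, n = 1).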